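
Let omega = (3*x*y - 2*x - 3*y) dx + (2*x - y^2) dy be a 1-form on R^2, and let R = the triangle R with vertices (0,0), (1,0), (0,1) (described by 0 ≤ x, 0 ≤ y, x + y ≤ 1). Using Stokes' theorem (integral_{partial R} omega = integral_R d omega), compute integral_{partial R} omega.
integral_(partial R) omega = 2

Stokes: integral_partial_R omega = integral_R d omega with d omega = (∂Q/∂x - ∂P/∂y) dx ∧ dy.
  ∂Q/∂x = 2
  ∂P/∂y = 3*x - 3
  integrand = ∂Q/∂x - ∂P/∂y = 5 - 3*x.
Integrating over R: integral_0^1 integral_0^{1-x} (5 - 3*x) dy dx = 2.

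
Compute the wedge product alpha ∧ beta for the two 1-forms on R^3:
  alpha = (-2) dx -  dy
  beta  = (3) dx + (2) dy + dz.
alpha ∧ beta = (-1) dx ∧ dy + (-2) dx ∧ dz + (-1) dy ∧ dz

Distribute the wedge, using dx_i ∧ dx_j = -dx_j ∧ dx_i and dx_i ∧ dx_i = 0. For each pair (i, j) with i < j, the coefficient of dx_i ∧ dx_j in alpha ∧ beta is (alpha_i * beta_j - alpha_j * beta_i). Collecting: alpha ∧ beta = (-1) dx ∧ dy + (-2) dx ∧ dz + (-1) dy ∧ dz.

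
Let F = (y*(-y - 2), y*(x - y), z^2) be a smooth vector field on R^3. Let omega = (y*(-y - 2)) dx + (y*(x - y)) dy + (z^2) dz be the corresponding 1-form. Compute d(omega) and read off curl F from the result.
d(omega) = (0) dy ∧ dz + (0) dz ∧ dx + (3*y + 2) dx ∧ dy; curl F = (0, 0, 3*y + 2)

d omega = sum_{i<j} (∂f_j/∂x_i - ∂f_i/∂x_j) dx_i ∧ dx_j. Under the identification (dy ∧ dz, dz ∧ dx, dx ∧ dy) ↔ (e_x, e_y, e_z), the coefficients are exactly the components of curl F. Compute:
  ∂R/∂y - ∂Q/∂z = (0) - (0) = 0
  ∂P/∂z - ∂R/∂x = (0) - (0) = 0
  ∂Q/∂x - ∂P/∂y = (y) - (-2*y - 2) = 3*y + 2.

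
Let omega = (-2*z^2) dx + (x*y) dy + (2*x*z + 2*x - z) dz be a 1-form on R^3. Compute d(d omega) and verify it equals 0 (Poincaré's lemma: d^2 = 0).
d(d omega) = 0

Step 1: d omega = sum_{i<j} (∂f_j/∂x_i - ∂f_i/∂x_j) dx_i ∧ dx_j:
  coeff of dx ∧ dy: y
  coeff of dx ∧ dz: 6*z + 2
  coeff of dy ∧ dz: 0
Step 2: Apply d again to each 2-form coefficient. The only possible 3-form in R^3 is dx ∧ dy ∧ dz, with coefficient
  ∂(coeff of dy∧dz)/∂x - ∂(coeff of dx∧dz)/∂y + ∂(coeff of dx∧dy)/∂z
  = ∂/∂x (0) - ∂/∂y (6*z + 2) + ∂/∂z (y).
Each of these terms simplifies to sums of mixed partials that cancel in pairs. The result is 0 (by equality of mixed partials for smooth functions — Schwarz / Clairaut).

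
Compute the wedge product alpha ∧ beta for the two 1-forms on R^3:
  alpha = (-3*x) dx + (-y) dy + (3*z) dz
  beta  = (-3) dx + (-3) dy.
alpha ∧ beta = (9*x - 3*y) dx ∧ dy + (9*z) dx ∧ dz + (9*z) dy ∧ dz

Distribute the wedge, using dx_i ∧ dx_j = -dx_j ∧ dx_i and dx_i ∧ dx_i = 0. For each pair (i, j) with i < j, the coefficient of dx_i ∧ dx_j in alpha ∧ beta is (alpha_i * beta_j - alpha_j * beta_i). Collecting: alpha ∧ beta = (9*x - 3*y) dx ∧ dy + (9*z) dx ∧ dz + (9*z) dy ∧ dz.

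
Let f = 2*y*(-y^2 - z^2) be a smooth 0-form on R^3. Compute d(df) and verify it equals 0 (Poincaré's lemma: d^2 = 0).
d(df) = 0

Step 1: df = sum_i (∂f/∂x_i) dx_i = (0) dx + (-6*y^2 - 2*z^2) dy + (-4*y*z) dz.
Step 2: Apply d again. Using the 1-form formula, the coefficient of dx ∧ dy in d(df) is ∂^2 f/∂x ∂y - ∂^2 f/∂y ∂x = (0) - (0) = 0 (equality of mixed partials for smooth f).
Similarly for dx ∧ dz and dy ∧ dz — all coefficients vanish. So d(df) = 0.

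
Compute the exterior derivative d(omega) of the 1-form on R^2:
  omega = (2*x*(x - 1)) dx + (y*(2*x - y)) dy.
d(omega) = (2*y) dx ∧ dy

For a 1-form omega = sum_i f_i dx_i, the exterior derivative is
  d(omega) = sum_{i < j} (∂f_j/∂x_i - ∂f_i/∂x_j) dx_i ∧ dx_j.
  coefficient of dx ∧ dy: ∂f_2/∂x - ∂f_1/∂y = ∂(y*(2*x - y))/∂x - ∂(2*x*(x - 1))/∂y = 2*y
Assembling: d(omega) = (2*y) dx ∧ dy.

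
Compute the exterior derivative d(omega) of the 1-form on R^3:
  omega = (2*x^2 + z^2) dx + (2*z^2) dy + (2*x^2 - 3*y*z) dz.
d(omega) = (4*x - 2*z) dx ∧ dz + (-7*z) dy ∧ dz

For a 1-form omega = sum_i f_i dx_i, the exterior derivative is
  d(omega) = sum_{i < j} (∂f_j/∂x_i - ∂f_i/∂x_j) dx_i ∧ dx_j.
  coefficient of dx ∧ dz: ∂f_3/∂x - ∂f_1/∂z = ∂(2*x^2 - 3*y*z)/∂x - ∂(2*x^2 + z^2)/∂z = 4*x - 2*z
  coefficient of dy ∧ dz: ∂f_3/∂y - ∂f_2/∂z = ∂(2*x^2 - 3*y*z)/∂y - ∂(2*z^2)/∂z = -7*z
Assembling: d(omega) = (4*x - 2*z) dx ∧ dz + (-7*z) dy ∧ dz.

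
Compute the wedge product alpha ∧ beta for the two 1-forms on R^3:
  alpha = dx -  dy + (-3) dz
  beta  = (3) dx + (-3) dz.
alpha ∧ beta = (6) dx ∧ dz + (3) dx ∧ dy + (3) dy ∧ dz

Distribute the wedge, using dx_i ∧ dx_j = -dx_j ∧ dx_i and dx_i ∧ dx_i = 0. For each pair (i, j) with i < j, the coefficient of dx_i ∧ dx_j in alpha ∧ beta is (alpha_i * beta_j - alpha_j * beta_i). Collecting: alpha ∧ beta = (6) dx ∧ dz + (3) dx ∧ dy + (3) dy ∧ dz.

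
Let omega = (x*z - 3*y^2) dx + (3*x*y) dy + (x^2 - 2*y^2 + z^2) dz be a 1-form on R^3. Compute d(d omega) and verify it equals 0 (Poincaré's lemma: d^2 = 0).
d(d omega) = 0

Step 1: d omega = sum_{i<j} (∂f_j/∂x_i - ∂f_i/∂x_j) dx_i ∧ dx_j:
  coeff of dx ∧ dy: 9*y
  coeff of dx ∧ dz: x
  coeff of dy ∧ dz: -4*y
Step 2: Apply d again to each 2-form coefficient. The only possible 3-form in R^3 is dx ∧ dy ∧ dz, with coefficient
  ∂(coeff of dy∧dz)/∂x - ∂(coeff of dx∧dz)/∂y + ∂(coeff of dx∧dy)/∂z
  = ∂/∂x (-4*y) - ∂/∂y (x) + ∂/∂z (9*y).
Each of these terms simplifies to sums of mixed partials that cancel in pairs. The result is 0 (by equality of mixed partials for smooth functions — Schwarz / Clairaut).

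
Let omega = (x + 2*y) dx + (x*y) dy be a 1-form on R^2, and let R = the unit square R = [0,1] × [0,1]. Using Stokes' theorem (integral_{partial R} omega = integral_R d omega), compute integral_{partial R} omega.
integral_(partial R) omega = -3/2

Stokes: integral_partial_R omega = integral_R d omega with d omega = (∂Q/∂x - ∂P/∂y) dx ∧ dy.
  ∂Q/∂x = y
  ∂P/∂y = 2
  integrand = ∂Q/∂x - ∂P/∂y = y - 2.
Integrating over R: integral_0^1 integral_0^1 (y - 2) dx dy = -3/2.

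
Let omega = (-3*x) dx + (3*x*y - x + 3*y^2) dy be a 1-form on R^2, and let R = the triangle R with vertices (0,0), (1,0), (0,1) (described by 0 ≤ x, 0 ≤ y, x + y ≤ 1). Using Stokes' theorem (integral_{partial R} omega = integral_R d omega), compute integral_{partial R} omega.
integral_(partial R) omega = 0

Stokes: integral_partial_R omega = integral_R d omega with d omega = (∂Q/∂x - ∂P/∂y) dx ∧ dy.
  ∂Q/∂x = 3*y - 1
  ∂P/∂y = 0
  integrand = ∂Q/∂x - ∂P/∂y = 3*y - 1.
Integrating over R: integral_0^1 integral_0^{1-x} (3*y - 1) dy dx = 0.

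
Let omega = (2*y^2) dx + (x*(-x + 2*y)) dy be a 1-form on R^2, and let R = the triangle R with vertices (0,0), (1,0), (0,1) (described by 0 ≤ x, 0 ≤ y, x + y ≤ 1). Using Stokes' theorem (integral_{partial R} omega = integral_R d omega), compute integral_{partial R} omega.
integral_(partial R) omega = -2/3

Stokes: integral_partial_R omega = integral_R d omega with d omega = (∂Q/∂x - ∂P/∂y) dx ∧ dy.
  ∂Q/∂x = -2*x + 2*y
  ∂P/∂y = 4*y
  integrand = ∂Q/∂x - ∂P/∂y = -2*x - 2*y.
Integrating over R: integral_0^1 integral_0^{1-x} (-2*x - 2*y) dy dx = -2/3.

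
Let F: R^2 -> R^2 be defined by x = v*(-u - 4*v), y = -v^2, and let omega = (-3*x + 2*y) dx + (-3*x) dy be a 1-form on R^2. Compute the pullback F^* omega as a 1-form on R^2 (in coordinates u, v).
F^* omega = (v^2*(-3*u - 10*v)) du + (v*(-3*u^2 - 40*u*v - 104*v^2)) dv

Using F^*(f dg) = (f ∘ F) d(g ∘ F), substitute each coordinate x_i by F_i(u, v) in f_i, and replace dx_i by d F_i = (∂F_i/∂u) du + (∂F_i/∂v) dv.
  For the x component: f_1(F) = v*(3*u + 10*v); d F_1 = (-v) du + (-u - 8*v) dv
  For the y component: f_2(F) = 3*v*(u + 4*v); d F_2 = (0) du + (-2*v) dv
Combining and collecting du, dv coefficients:
  coeff of du: v^2*(-3*u - 10*v)
  coeff of dv: v*(-3*u^2 - 40*u*v - 104*v^2)
F^* omega = (v^2*(-3*u - 10*v)) du + (v*(-3*u^2 - 40*u*v - 104*v^2)) dv.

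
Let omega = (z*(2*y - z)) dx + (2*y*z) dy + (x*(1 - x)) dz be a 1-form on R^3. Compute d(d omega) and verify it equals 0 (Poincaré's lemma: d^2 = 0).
d(d omega) = 0

Step 1: d omega = sum_{i<j} (∂f_j/∂x_i - ∂f_i/∂x_j) dx_i ∧ dx_j:
  coeff of dx ∧ dy: -2*z
  coeff of dx ∧ dz: -2*x - 2*y + 2*z + 1
  coeff of dy ∧ dz: -2*y
Step 2: Apply d again to each 2-form coefficient. The only possible 3-form in R^3 is dx ∧ dy ∧ dz, with coefficient
  ∂(coeff of dy∧dz)/∂x - ∂(coeff of dx∧dz)/∂y + ∂(coeff of dx∧dy)/∂z
  = ∂/∂x (-2*y) - ∂/∂y (-2*x - 2*y + 2*z + 1) + ∂/∂z (-2*z).
Each of these terms simplifies to sums of mixed partials that cancel in pairs. The result is 0 (by equality of mixed partials for smooth functions — Schwarz / Clairaut).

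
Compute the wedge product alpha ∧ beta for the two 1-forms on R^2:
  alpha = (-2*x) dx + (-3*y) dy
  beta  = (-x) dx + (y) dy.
alpha ∧ beta = (-5*x*y) dx ∧ dy

Distribute the wedge, using dx_i ∧ dx_j = -dx_j ∧ dx_i and dx_i ∧ dx_i = 0. For each pair (i, j) with i < j, the coefficient of dx_i ∧ dx_j in alpha ∧ beta is (alpha_i * beta_j - alpha_j * beta_i). Collecting: alpha ∧ beta = (-5*x*y) dx ∧ dy.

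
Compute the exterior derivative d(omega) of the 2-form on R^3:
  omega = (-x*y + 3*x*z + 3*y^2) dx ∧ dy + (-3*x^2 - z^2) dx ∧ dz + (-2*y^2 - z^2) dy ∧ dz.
d(omega) = (3*x) dx ∧ dy ∧ dz

For a 2-form omega = sum_{i<j} g_{ij} dx_i ∧ dx_j, the exterior derivative is
  d(omega) = sum_{i<j} d(g_{ij}) ∧ dx_i ∧ dx_j = sum_{i<j, k} (∂g_{ij}/∂x_k) dx_k ∧ dx_i ∧ dx_j.
Expand each term, using dx_k ∧ dx_i ∧ dx_j = sgn(permutation) dx_{(a)} ∧ dx_{(b)} ∧ dx_{(c)} with (a < b < c) sorted:
  d(-x*y + 3*x*z + 3*y^2) includes (∂/∂z)(-x*y + 3*x*z + 3*y^2) dz = (3*x) dz, which multiplied by dx ∧ dy gives (3*x) dx ∧ dy ∧ dz
Collecting like 3-forms: d(omega) = (3*x) dx ∧ dy ∧ dz.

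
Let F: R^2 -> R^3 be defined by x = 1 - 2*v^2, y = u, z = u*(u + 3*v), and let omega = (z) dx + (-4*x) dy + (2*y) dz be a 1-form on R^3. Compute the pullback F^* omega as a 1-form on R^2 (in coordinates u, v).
F^* omega = (4*u^2 + 6*u*v + 8*v^2 - 4) du + (2*u*(-2*u*v + 3*u - 6*v^2)) dv

Using F^*(f dg) = (f ∘ F) d(g ∘ F), substitute each coordinate x_i by F_i(u, v) in f_i, and replace dx_i by d F_i = (∂F_i/∂u) du + (∂F_i/∂v) dv.
  For the x component: f_1(F) = u*(u + 3*v); d F_1 = (0) du + (-4*v) dv
  For the y component: f_2(F) = 8*v^2 - 4; d F_2 = (1) du + (0) dv
  For the z component: f_3(F) = 2*u; d F_3 = (2*u + 3*v) du + (3*u) dv
Combining and collecting du, dv coefficients:
  coeff of du: 4*u^2 + 6*u*v + 8*v^2 - 4
  coeff of dv: 2*u*(-2*u*v + 3*u - 6*v^2)
F^* omega = (4*u^2 + 6*u*v + 8*v^2 - 4) du + (2*u*(-2*u*v + 3*u - 6*v^2)) dv.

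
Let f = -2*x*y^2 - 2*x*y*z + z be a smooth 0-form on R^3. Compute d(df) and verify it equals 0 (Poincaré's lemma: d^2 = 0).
d(df) = 0

Step 1: df = sum_i (∂f/∂x_i) dx_i = (2*y*(-y - z)) dx + (2*x*(-2*y - z)) dy + (-2*x*y + 1) dz.
Step 2: Apply d again. Using the 1-form formula, the coefficient of dx ∧ dy in d(df) is ∂^2 f/∂x ∂y - ∂^2 f/∂y ∂x = (-4*y - 2*z) - (-4*y - 2*z) = 0 (equality of mixed partials for smooth f).
Similarly for dx ∧ dz and dy ∧ dz — all coefficients vanish. So d(df) = 0.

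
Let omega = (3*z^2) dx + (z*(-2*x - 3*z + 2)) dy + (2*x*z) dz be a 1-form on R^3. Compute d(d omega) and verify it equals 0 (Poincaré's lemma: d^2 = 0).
d(d omega) = 0

Step 1: d omega = sum_{i<j} (∂f_j/∂x_i - ∂f_i/∂x_j) dx_i ∧ dx_j:
  coeff of dx ∧ dy: -2*z
  coeff of dx ∧ dz: -4*z
  coeff of dy ∧ dz: 2*x + 6*z - 2
Step 2: Apply d again to each 2-form coefficient. The only possible 3-form in R^3 is dx ∧ dy ∧ dz, with coefficient
  ∂(coeff of dy∧dz)/∂x - ∂(coeff of dx∧dz)/∂y + ∂(coeff of dx∧dy)/∂z
  = ∂/∂x (2*x + 6*z - 2) - ∂/∂y (-4*z) + ∂/∂z (-2*z).
Each of these terms simplifies to sums of mixed partials that cancel in pairs. The result is 0 (by equality of mixed partials for smooth functions — Schwarz / Clairaut).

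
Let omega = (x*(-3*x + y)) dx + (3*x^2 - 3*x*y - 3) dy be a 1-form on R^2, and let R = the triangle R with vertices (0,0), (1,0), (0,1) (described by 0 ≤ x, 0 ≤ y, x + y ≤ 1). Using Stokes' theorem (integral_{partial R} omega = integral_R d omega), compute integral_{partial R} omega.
integral_(partial R) omega = 1/3

Stokes: integral_partial_R omega = integral_R d omega with d omega = (∂Q/∂x - ∂P/∂y) dx ∧ dy.
  ∂Q/∂x = 6*x - 3*y
  ∂P/∂y = x
  integrand = ∂Q/∂x - ∂P/∂y = 5*x - 3*y.
Integrating over R: integral_0^1 integral_0^{1-x} (5*x - 3*y) dy dx = 1/3.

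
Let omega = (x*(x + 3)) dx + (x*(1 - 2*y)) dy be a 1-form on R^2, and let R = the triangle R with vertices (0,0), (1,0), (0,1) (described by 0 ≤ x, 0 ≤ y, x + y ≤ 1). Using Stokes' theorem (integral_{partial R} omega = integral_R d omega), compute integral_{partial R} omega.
integral_(partial R) omega = 1/6

Stokes: integral_partial_R omega = integral_R d omega with d omega = (∂Q/∂x - ∂P/∂y) dx ∧ dy.
  ∂Q/∂x = 1 - 2*y
  ∂P/∂y = 0
  integrand = ∂Q/∂x - ∂P/∂y = 1 - 2*y.
Integrating over R: integral_0^1 integral_0^{1-x} (1 - 2*y) dy dx = 1/6.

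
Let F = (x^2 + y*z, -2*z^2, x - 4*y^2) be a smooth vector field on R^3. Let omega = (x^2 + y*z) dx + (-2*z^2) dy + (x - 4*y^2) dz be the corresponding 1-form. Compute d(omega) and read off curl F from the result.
d(omega) = (-8*y + 4*z) dy ∧ dz + (y - 1) dz ∧ dx + (-z) dx ∧ dy; curl F = (-8*y + 4*z, y - 1, -z)

d omega = sum_{i<j} (∂f_j/∂x_i - ∂f_i/∂x_j) dx_i ∧ dx_j. Under the identification (dy ∧ dz, dz ∧ dx, dx ∧ dy) ↔ (e_x, e_y, e_z), the coefficients are exactly the components of curl F. Compute:
  ∂R/∂y - ∂Q/∂z = (-8*y) - (-4*z) = -8*y + 4*z
  ∂P/∂z - ∂R/∂x = (y) - (1) = y - 1
  ∂Q/∂x - ∂P/∂y = (0) - (z) = -z.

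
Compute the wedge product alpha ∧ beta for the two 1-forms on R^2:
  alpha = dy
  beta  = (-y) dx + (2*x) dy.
alpha ∧ beta = (y) dx ∧ dy

Distribute the wedge, using dx_i ∧ dx_j = -dx_j ∧ dx_i and dx_i ∧ dx_i = 0. For each pair (i, j) with i < j, the coefficient of dx_i ∧ dx_j in alpha ∧ beta is (alpha_i * beta_j - alpha_j * beta_i). Collecting: alpha ∧ beta = (y) dx ∧ dy.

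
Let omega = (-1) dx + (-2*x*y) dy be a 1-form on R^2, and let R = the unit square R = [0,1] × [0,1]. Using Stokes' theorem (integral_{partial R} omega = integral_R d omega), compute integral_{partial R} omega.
integral_(partial R) omega = -1

Stokes: integral_partial_R omega = integral_R d omega with d omega = (∂Q/∂x - ∂P/∂y) dx ∧ dy.
  ∂Q/∂x = -2*y
  ∂P/∂y = 0
  integrand = ∂Q/∂x - ∂P/∂y = -2*y.
Integrating over R: integral_0^1 integral_0^1 (-2*y) dx dy = -1.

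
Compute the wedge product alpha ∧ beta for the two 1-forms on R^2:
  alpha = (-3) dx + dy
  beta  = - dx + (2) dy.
alpha ∧ beta = (-5) dx ∧ dy

Distribute the wedge, using dx_i ∧ dx_j = -dx_j ∧ dx_i and dx_i ∧ dx_i = 0. For each pair (i, j) with i < j, the coefficient of dx_i ∧ dx_j in alpha ∧ beta is (alpha_i * beta_j - alpha_j * beta_i). Collecting: alpha ∧ beta = (-5) dx ∧ dy.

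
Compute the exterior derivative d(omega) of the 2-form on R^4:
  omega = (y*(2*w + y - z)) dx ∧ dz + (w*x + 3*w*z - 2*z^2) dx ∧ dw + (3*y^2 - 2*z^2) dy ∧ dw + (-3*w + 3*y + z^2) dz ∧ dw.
d(omega) = (-2*w - 2*y + z) dx ∧ dy ∧ dz + (-3*w + 2*y + 4*z) dx ∧ dz ∧ dw + (4*z + 3) dy ∧ dz ∧ dw

For a 2-form omega = sum_{i<j} g_{ij} dx_i ∧ dx_j, the exterior derivative is
  d(omega) = sum_{i<j} d(g_{ij}) ∧ dx_i ∧ dx_j = sum_{i<j, k} (∂g_{ij}/∂x_k) dx_k ∧ dx_i ∧ dx_j.
Expand each term, using dx_k ∧ dx_i ∧ dx_j = sgn(permutation) dx_{(a)} ∧ dx_{(b)} ∧ dx_{(c)} with (a < b < c) sorted:
  d(y*(2*w + y - z)) includes (∂/∂y)(y*(2*w + y - z)) dy = (2*w + 2*y - z) dy, which multiplied by dx ∧ dz gives (-2*w - 2*y + z) dx ∧ dy ∧ dz
  d(y*(2*w + y - z)) includes (∂/∂w)(y*(2*w + y - z)) dw = (2*y) dw, which multiplied by dx ∧ dz gives (2*y) dx ∧ dz ∧ dw
  d(w*x + 3*w*z - 2*z^2) includes (∂/∂z)(w*x + 3*w*z - 2*z^2) dz = (3*w - 4*z) dz, which multiplied by dx ∧ dw gives (-3*w + 4*z) dx ∧ dz ∧ dw
  d(3*y^2 - 2*z^2) includes (∂/∂z)(3*y^2 - 2*z^2) dz = (-4*z) dz, which multiplied by dy ∧ dw gives (4*z) dy ∧ dz ∧ dw
  d(-3*w + 3*y + z^2) includes (∂/∂y)(-3*w + 3*y + z^2) dy = (3) dy, which multiplied by dz ∧ dw gives (3) dy ∧ dz ∧ dw
Collecting like 3-forms: d(omega) = (-2*w - 2*y + z) dx ∧ dy ∧ dz + (-3*w + 2*y + 4*z) dx ∧ dz ∧ dw + (4*z + 3) dy ∧ dz ∧ dw.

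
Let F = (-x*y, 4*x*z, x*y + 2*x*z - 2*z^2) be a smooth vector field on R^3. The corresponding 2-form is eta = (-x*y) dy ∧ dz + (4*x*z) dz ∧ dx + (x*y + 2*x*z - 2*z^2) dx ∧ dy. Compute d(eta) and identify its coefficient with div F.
d(eta) = (2*x - y - 4*z) dx ∧ dy ∧ dz; div F = 2*x - y - 4*z

For a 2-form in R^3 of the form above, applying d gives a 3-form with coefficient ∂P/∂x + ∂Q/∂y + ∂R/∂z:
  ∂P/∂x = -y
  ∂Q/∂y = 0
  ∂R/∂z = 2*x - 4*z
Sum = 2*x - y - 4*z, which is exactly div F.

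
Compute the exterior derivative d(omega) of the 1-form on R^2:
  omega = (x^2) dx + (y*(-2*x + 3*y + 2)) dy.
d(omega) = (-2*y) dx ∧ dy

For a 1-form omega = sum_i f_i dx_i, the exterior derivative is
  d(omega) = sum_{i < j} (∂f_j/∂x_i - ∂f_i/∂x_j) dx_i ∧ dx_j.
  coefficient of dx ∧ dy: ∂f_2/∂x - ∂f_1/∂y = ∂(y*(-2*x + 3*y + 2))/∂x - ∂(x^2)/∂y = -2*y
Assembling: d(omega) = (-2*y) dx ∧ dy.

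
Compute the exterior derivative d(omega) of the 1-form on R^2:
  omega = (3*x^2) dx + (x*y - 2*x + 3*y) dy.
d(omega) = (y - 2) dx ∧ dy

For a 1-form omega = sum_i f_i dx_i, the exterior derivative is
  d(omega) = sum_{i < j} (∂f_j/∂x_i - ∂f_i/∂x_j) dx_i ∧ dx_j.
  coefficient of dx ∧ dy: ∂f_2/∂x - ∂f_1/∂y = ∂(x*y - 2*x + 3*y)/∂x - ∂(3*x^2)/∂y = y - 2
Assembling: d(omega) = (y - 2) dx ∧ dy.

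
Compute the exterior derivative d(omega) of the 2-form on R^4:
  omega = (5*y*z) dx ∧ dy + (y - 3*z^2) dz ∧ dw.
d(omega) = (5*y) dx ∧ dy ∧ dz + (1) dy ∧ dz ∧ dw

For a 2-form omega = sum_{i<j} g_{ij} dx_i ∧ dx_j, the exterior derivative is
  d(omega) = sum_{i<j} d(g_{ij}) ∧ dx_i ∧ dx_j = sum_{i<j, k} (∂g_{ij}/∂x_k) dx_k ∧ dx_i ∧ dx_j.
Expand each term, using dx_k ∧ dx_i ∧ dx_j = sgn(permutation) dx_{(a)} ∧ dx_{(b)} ∧ dx_{(c)} with (a < b < c) sorted:
  d(5*y*z) includes (∂/∂z)(5*y*z) dz = (5*y) dz, which multiplied by dx ∧ dy gives (5*y) dx ∧ dy ∧ dz
  d(y - 3*z^2) includes (∂/∂y)(y - 3*z^2) dy = (1) dy, which multiplied by dz ∧ dw gives (1) dy ∧ dz ∧ dw
Collecting like 3-forms: d(omega) = (5*y) dx ∧ dy ∧ dz + (1) dy ∧ dz ∧ dw.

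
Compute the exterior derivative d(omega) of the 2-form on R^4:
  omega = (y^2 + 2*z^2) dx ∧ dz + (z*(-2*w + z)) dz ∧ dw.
d(omega) = (-2*y) dx ∧ dy ∧ dz

For a 2-form omega = sum_{i<j} g_{ij} dx_i ∧ dx_j, the exterior derivative is
  d(omega) = sum_{i<j} d(g_{ij}) ∧ dx_i ∧ dx_j = sum_{i<j, k} (∂g_{ij}/∂x_k) dx_k ∧ dx_i ∧ dx_j.
Expand each term, using dx_k ∧ dx_i ∧ dx_j = sgn(permutation) dx_{(a)} ∧ dx_{(b)} ∧ dx_{(c)} with (a < b < c) sorted:
  d(y^2 + 2*z^2) includes (∂/∂y)(y^2 + 2*z^2) dy = (2*y) dy, which multiplied by dx ∧ dz gives (-2*y) dx ∧ dy ∧ dz
Collecting like 3-forms: d(omega) = (-2*y) dx ∧ dy ∧ dz.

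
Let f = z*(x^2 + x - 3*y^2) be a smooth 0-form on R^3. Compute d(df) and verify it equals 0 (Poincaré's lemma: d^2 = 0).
d(df) = 0

Step 1: df = sum_i (∂f/∂x_i) dx_i = (z*(2*x + 1)) dx + (-6*y*z) dy + (x^2 + x - 3*y^2) dz.
Step 2: Apply d again. Using the 1-form formula, the coefficient of dx ∧ dy in d(df) is ∂^2 f/∂x ∂y - ∂^2 f/∂y ∂x = (0) - (0) = 0 (equality of mixed partials for smooth f).
Similarly for dx ∧ dz and dy ∧ dz — all coefficients vanish. So d(df) = 0.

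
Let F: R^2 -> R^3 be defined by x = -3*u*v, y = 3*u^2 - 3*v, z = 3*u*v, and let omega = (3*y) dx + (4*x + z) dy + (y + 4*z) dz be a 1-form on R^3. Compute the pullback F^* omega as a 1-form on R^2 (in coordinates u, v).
F^* omega = (18*v*(-4*u^2 + 2*u*v + v)) du + (9*u*(-2*u^2 + 4*u*v + 5*v)) dv

Using F^*(f dg) = (f ∘ F) d(g ∘ F), substitute each coordinate x_i by F_i(u, v) in f_i, and replace dx_i by d F_i = (∂F_i/∂u) du + (∂F_i/∂v) dv.
  For the x component: f_1(F) = 9*u^2 - 9*v; d F_1 = (-3*v) du + (-3*u) dv
  For the y component: f_2(F) = -9*u*v; d F_2 = (6*u) du + (-3) dv
  For the z component: f_3(F) = 3*u^2 + 12*u*v - 3*v; d F_3 = (3*v) du + (3*u) dv
Combining and collecting du, dv coefficients:
  coeff of du: 18*v*(-4*u^2 + 2*u*v + v)
  coeff of dv: 9*u*(-2*u^2 + 4*u*v + 5*v)
F^* omega = (18*v*(-4*u^2 + 2*u*v + v)) du + (9*u*(-2*u^2 + 4*u*v + 5*v)) dv.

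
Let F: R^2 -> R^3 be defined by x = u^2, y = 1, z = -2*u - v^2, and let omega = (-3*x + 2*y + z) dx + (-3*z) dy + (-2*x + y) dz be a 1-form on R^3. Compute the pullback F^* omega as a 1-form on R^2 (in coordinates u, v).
F^* omega = (-6*u^3 - 2*u*v^2 + 4*u - 2) du + (2*v*(2*u^2 - 1)) dv

Using F^*(f dg) = (f ∘ F) d(g ∘ F), substitute each coordinate x_i by F_i(u, v) in f_i, and replace dx_i by d F_i = (∂F_i/∂u) du + (∂F_i/∂v) dv.
  For the x component: f_1(F) = -3*u^2 - 2*u - v^2 + 2; d F_1 = (2*u) du + (0) dv
  For the y component: f_2(F) = 6*u + 3*v^2; d F_2 = (0) du + (0) dv
  For the z component: f_3(F) = 1 - 2*u^2; d F_3 = (-2) du + (-2*v) dv
Combining and collecting du, dv coefficients:
  coeff of du: -6*u^3 - 2*u*v^2 + 4*u - 2
  coeff of dv: 2*v*(2*u^2 - 1)
F^* omega = (-6*u^3 - 2*u*v^2 + 4*u - 2) du + (2*v*(2*u^2 - 1)) dv.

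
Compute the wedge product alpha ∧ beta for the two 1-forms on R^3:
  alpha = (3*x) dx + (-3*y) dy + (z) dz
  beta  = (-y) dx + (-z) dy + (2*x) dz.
alpha ∧ beta = (-3*x*z - 3*y^2) dx ∧ dy + (6*x^2 + y*z) dx ∧ dz + (-6*x*y + z^2) dy ∧ dz

Distribute the wedge, using dx_i ∧ dx_j = -dx_j ∧ dx_i and dx_i ∧ dx_i = 0. For each pair (i, j) with i < j, the coefficient of dx_i ∧ dx_j in alpha ∧ beta is (alpha_i * beta_j - alpha_j * beta_i). Collecting: alpha ∧ beta = (-3*x*z - 3*y^2) dx ∧ dy + (6*x^2 + y*z) dx ∧ dz + (-6*x*y + z^2) dy ∧ dz.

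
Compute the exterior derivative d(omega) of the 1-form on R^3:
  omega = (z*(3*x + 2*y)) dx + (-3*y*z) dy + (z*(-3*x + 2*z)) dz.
d(omega) = (-2*z) dx ∧ dy + (-3*x - 2*y - 3*z) dx ∧ dz + (3*y) dy ∧ dz

For a 1-form omega = sum_i f_i dx_i, the exterior derivative is
  d(omega) = sum_{i < j} (∂f_j/∂x_i - ∂f_i/∂x_j) dx_i ∧ dx_j.
  coefficient of dx ∧ dy: ∂f_2/∂x - ∂f_1/∂y = ∂(-3*y*z)/∂x - ∂(z*(3*x + 2*y))/∂y = -2*z
  coefficient of dx ∧ dz: ∂f_3/∂x - ∂f_1/∂z = ∂(z*(-3*x + 2*z))/∂x - ∂(z*(3*x + 2*y))/∂z = -3*x - 2*y - 3*z
  coefficient of dy ∧ dz: ∂f_3/∂y - ∂f_2/∂z = ∂(z*(-3*x + 2*z))/∂y - ∂(-3*y*z)/∂z = 3*y
Assembling: d(omega) = (-2*z) dx ∧ dy + (-3*x - 2*y - 3*z) dx ∧ dz + (3*y) dy ∧ dz.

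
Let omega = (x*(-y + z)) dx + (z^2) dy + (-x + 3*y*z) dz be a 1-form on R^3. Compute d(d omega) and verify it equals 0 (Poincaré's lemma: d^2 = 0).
d(d omega) = 0

Step 1: d omega = sum_{i<j} (∂f_j/∂x_i - ∂f_i/∂x_j) dx_i ∧ dx_j:
  coeff of dx ∧ dy: x
  coeff of dx ∧ dz: -x - 1
  coeff of dy ∧ dz: z
Step 2: Apply d again to each 2-form coefficient. The only possible 3-form in R^3 is dx ∧ dy ∧ dz, with coefficient
  ∂(coeff of dy∧dz)/∂x - ∂(coeff of dx∧dz)/∂y + ∂(coeff of dx∧dy)/∂z
  = ∂/∂x (z) - ∂/∂y (-x - 1) + ∂/∂z (x).
Each of these terms simplifies to sums of mixed partials that cancel in pairs. The result is 0 (by equality of mixed partials for smooth functions — Schwarz / Clairaut).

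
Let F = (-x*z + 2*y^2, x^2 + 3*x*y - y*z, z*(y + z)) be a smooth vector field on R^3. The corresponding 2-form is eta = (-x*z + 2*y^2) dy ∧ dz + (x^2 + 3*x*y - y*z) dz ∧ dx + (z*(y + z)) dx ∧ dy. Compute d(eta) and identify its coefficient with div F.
d(eta) = (3*x + y) dx ∧ dy ∧ dz; div F = 3*x + y

For a 2-form in R^3 of the form above, applying d gives a 3-form with coefficient ∂P/∂x + ∂Q/∂y + ∂R/∂z:
  ∂P/∂x = -z
  ∂Q/∂y = 3*x - z
  ∂R/∂z = y + 2*z
Sum = 3*x + y, which is exactly div F.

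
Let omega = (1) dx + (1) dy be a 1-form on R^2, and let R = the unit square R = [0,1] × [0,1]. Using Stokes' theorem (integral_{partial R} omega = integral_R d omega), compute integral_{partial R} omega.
integral_(partial R) omega = 0

Stokes: integral_partial_R omega = integral_R d omega with d omega = (∂Q/∂x - ∂P/∂y) dx ∧ dy.
  ∂Q/∂x = 0
  ∂P/∂y = 0
  integrand = ∂Q/∂x - ∂P/∂y = 0.
Integrating over R: integral_0^1 integral_0^1 (0) dx dy = 0.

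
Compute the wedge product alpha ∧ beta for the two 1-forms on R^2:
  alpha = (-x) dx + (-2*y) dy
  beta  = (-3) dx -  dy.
alpha ∧ beta = (x - 6*y) dx ∧ dy

Distribute the wedge, using dx_i ∧ dx_j = -dx_j ∧ dx_i and dx_i ∧ dx_i = 0. For each pair (i, j) with i < j, the coefficient of dx_i ∧ dx_j in alpha ∧ beta is (alpha_i * beta_j - alpha_j * beta_i). Collecting: alpha ∧ beta = (x - 6*y) dx ∧ dy.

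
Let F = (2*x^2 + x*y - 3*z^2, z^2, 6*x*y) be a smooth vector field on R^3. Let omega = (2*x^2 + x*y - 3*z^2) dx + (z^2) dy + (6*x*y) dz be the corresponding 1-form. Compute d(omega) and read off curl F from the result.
d(omega) = (6*x - 2*z) dy ∧ dz + (-6*y - 6*z) dz ∧ dx + (-x) dx ∧ dy; curl F = (6*x - 2*z, -6*y - 6*z, -x)

d omega = sum_{i<j} (∂f_j/∂x_i - ∂f_i/∂x_j) dx_i ∧ dx_j. Under the identification (dy ∧ dz, dz ∧ dx, dx ∧ dy) ↔ (e_x, e_y, e_z), the coefficients are exactly the components of curl F. Compute:
  ∂R/∂y - ∂Q/∂z = (6*x) - (2*z) = 6*x - 2*z
  ∂P/∂z - ∂R/∂x = (-6*z) - (6*y) = -6*y - 6*z
  ∂Q/∂x - ∂P/∂y = (0) - (x) = -x.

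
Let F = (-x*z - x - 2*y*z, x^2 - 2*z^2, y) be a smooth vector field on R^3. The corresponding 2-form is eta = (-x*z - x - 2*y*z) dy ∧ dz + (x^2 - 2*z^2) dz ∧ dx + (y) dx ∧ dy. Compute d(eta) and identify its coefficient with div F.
d(eta) = (-z - 1) dx ∧ dy ∧ dz; div F = -z - 1

For a 2-form in R^3 of the form above, applying d gives a 3-form with coefficient ∂P/∂x + ∂Q/∂y + ∂R/∂z:
  ∂P/∂x = -z - 1
  ∂Q/∂y = 0
  ∂R/∂z = 0
Sum = -z - 1, which is exactly div F.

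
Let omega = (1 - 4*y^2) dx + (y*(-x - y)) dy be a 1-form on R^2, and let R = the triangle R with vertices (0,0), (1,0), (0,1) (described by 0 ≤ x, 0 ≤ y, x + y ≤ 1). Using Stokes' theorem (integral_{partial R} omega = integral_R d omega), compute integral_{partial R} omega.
integral_(partial R) omega = 7/6

Stokes: integral_partial_R omega = integral_R d omega with d omega = (∂Q/∂x - ∂P/∂y) dx ∧ dy.
  ∂Q/∂x = -y
  ∂P/∂y = -8*y
  integrand = ∂Q/∂x - ∂P/∂y = 7*y.
Integrating over R: integral_0^1 integral_0^{1-x} (7*y) dy dx = 7/6.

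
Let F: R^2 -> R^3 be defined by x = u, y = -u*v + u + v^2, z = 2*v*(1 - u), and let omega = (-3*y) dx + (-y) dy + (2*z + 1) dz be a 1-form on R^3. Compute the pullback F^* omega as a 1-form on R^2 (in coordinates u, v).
F^* omega = (7*u*v^2 + 5*u*v - 4*u + v^3 - 12*v^2 - 2*v) du + (7*u^2*v + u^2 + 3*u*v^2 - 18*u*v - 2*u - 2*v^3 + 8*v + 2) dv

Using F^*(f dg) = (f ∘ F) d(g ∘ F), substitute each coordinate x_i by F_i(u, v) in f_i, and replace dx_i by d F_i = (∂F_i/∂u) du + (∂F_i/∂v) dv.
  For the x component: f_1(F) = 3*u*v - 3*u - 3*v^2; d F_1 = (1) du + (0) dv
  For the y component: f_2(F) = u*v - u - v^2; d F_2 = (1 - v) du + (-u + 2*v) dv
  For the z component: f_3(F) = -4*u*v + 4*v + 1; d F_3 = (-2*v) du + (2 - 2*u) dv
Combining and collecting du, dv coefficients:
  coeff of du: 7*u*v^2 + 5*u*v - 4*u + v^3 - 12*v^2 - 2*v
  coeff of dv: 7*u^2*v + u^2 + 3*u*v^2 - 18*u*v - 2*u - 2*v^3 + 8*v + 2
F^* omega = (7*u*v^2 + 5*u*v - 4*u + v^3 - 12*v^2 - 2*v) du + (7*u^2*v + u^2 + 3*u*v^2 - 18*u*v - 2*u - 2*v^3 + 8*v + 2) dv.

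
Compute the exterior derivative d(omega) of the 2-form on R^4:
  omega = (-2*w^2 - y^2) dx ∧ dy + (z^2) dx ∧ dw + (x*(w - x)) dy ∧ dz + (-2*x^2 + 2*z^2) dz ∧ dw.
d(omega) = (-4*w) dx ∧ dy ∧ dw + (-4*x - 2*z) dx ∧ dz ∧ dw + (w - 2*x) dx ∧ dy ∧ dz + (x) dy ∧ dz ∧ dw

For a 2-form omega = sum_{i<j} g_{ij} dx_i ∧ dx_j, the exterior derivative is
  d(omega) = sum_{i<j} d(g_{ij}) ∧ dx_i ∧ dx_j = sum_{i<j, k} (∂g_{ij}/∂x_k) dx_k ∧ dx_i ∧ dx_j.
Expand each term, using dx_k ∧ dx_i ∧ dx_j = sgn(permutation) dx_{(a)} ∧ dx_{(b)} ∧ dx_{(c)} with (a < b < c) sorted:
  d(-2*w^2 - y^2) includes (∂/∂w)(-2*w^2 - y^2) dw = (-4*w) dw, which multiplied by dx ∧ dy gives (-4*w) dx ∧ dy ∧ dw
  d(z^2) includes (∂/∂z)(z^2) dz = (2*z) dz, which multiplied by dx ∧ dw gives (-2*z) dx ∧ dz ∧ dw
  d(x*(w - x)) includes (∂/∂x)(x*(w - x)) dx = (w - 2*x) dx, which multiplied by dy ∧ dz gives (w - 2*x) dx ∧ dy ∧ dz
  d(x*(w - x)) includes (∂/∂w)(x*(w - x)) dw = (x) dw, which multiplied by dy ∧ dz gives (x) dy ∧ dz ∧ dw
  d(-2*x^2 + 2*z^2) includes (∂/∂x)(-2*x^2 + 2*z^2) dx = (-4*x) dx, which multiplied by dz ∧ dw gives (-4*x) dx ∧ dz ∧ dw
Collecting like 3-forms: d(omega) = (-4*w) dx ∧ dy ∧ dw + (-4*x - 2*z) dx ∧ dz ∧ dw + (w - 2*x) dx ∧ dy ∧ dz + (x) dy ∧ dz ∧ dw.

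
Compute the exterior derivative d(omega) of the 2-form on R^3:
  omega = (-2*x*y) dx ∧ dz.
d(omega) = (2*x) dx ∧ dy ∧ dz

For a 2-form omega = sum_{i<j} g_{ij} dx_i ∧ dx_j, the exterior derivative is
  d(omega) = sum_{i<j} d(g_{ij}) ∧ dx_i ∧ dx_j = sum_{i<j, k} (∂g_{ij}/∂x_k) dx_k ∧ dx_i ∧ dx_j.
Expand each term, using dx_k ∧ dx_i ∧ dx_j = sgn(permutation) dx_{(a)} ∧ dx_{(b)} ∧ dx_{(c)} with (a < b < c) sorted:
  d(-2*x*y) includes (∂/∂y)(-2*x*y) dy = (-2*x) dy, which multiplied by dx ∧ dz gives (2*x) dx ∧ dy ∧ dz
Collecting like 3-forms: d(omega) = (2*x) dx ∧ dy ∧ dz.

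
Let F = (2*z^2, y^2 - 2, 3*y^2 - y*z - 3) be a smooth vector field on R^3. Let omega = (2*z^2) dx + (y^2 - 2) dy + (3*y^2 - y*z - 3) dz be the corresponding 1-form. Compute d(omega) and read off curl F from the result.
d(omega) = (6*y - z) dy ∧ dz + (4*z) dz ∧ dx + (0) dx ∧ dy; curl F = (6*y - z, 4*z, 0)

d omega = sum_{i<j} (∂f_j/∂x_i - ∂f_i/∂x_j) dx_i ∧ dx_j. Under the identification (dy ∧ dz, dz ∧ dx, dx ∧ dy) ↔ (e_x, e_y, e_z), the coefficients are exactly the components of curl F. Compute:
  ∂R/∂y - ∂Q/∂z = (6*y - z) - (0) = 6*y - z
  ∂P/∂z - ∂R/∂x = (4*z) - (0) = 4*z
  ∂Q/∂x - ∂P/∂y = (0) - (0) = 0.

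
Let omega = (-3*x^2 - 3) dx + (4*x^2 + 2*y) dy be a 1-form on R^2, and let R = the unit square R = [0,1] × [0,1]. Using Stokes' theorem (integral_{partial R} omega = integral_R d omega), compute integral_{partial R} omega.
integral_(partial R) omega = 4

Stokes: integral_partial_R omega = integral_R d omega with d omega = (∂Q/∂x - ∂P/∂y) dx ∧ dy.
  ∂Q/∂x = 8*x
  ∂P/∂y = 0
  integrand = ∂Q/∂x - ∂P/∂y = 8*x.
Integrating over R: integral_0^1 integral_0^1 (8*x) dx dy = 4.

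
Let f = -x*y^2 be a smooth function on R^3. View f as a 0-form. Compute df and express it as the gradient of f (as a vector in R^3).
df = (-y^2) dx + (-2*x*y) dy + (0) dz; grad f = (-y^2, -2*x*y, 0)

For a 0-form f, d f = (∂f/∂x) dx + (∂f/∂y) dy + (∂f/∂z) dz. The components of the vector representation are exactly the entries of grad f in Cartesian coordinates:
  ∂f/∂x = -y^2
  ∂f/∂y = -2*x*y
  ∂f/∂z = 0.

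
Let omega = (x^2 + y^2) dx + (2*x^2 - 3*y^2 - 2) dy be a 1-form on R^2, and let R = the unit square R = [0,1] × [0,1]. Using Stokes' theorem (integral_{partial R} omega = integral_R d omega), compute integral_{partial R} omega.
integral_(partial R) omega = 1

Stokes: integral_partial_R omega = integral_R d omega with d omega = (∂Q/∂x - ∂P/∂y) dx ∧ dy.
  ∂Q/∂x = 4*x
  ∂P/∂y = 2*y
  integrand = ∂Q/∂x - ∂P/∂y = 4*x - 2*y.
Integrating over R: integral_0^1 integral_0^1 (4*x - 2*y) dx dy = 1.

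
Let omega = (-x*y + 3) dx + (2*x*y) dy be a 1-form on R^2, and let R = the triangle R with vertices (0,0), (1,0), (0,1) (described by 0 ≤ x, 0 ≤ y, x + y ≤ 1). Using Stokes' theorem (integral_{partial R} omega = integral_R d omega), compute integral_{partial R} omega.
integral_(partial R) omega = 1/2

Stokes: integral_partial_R omega = integral_R d omega with d omega = (∂Q/∂x - ∂P/∂y) dx ∧ dy.
  ∂Q/∂x = 2*y
  ∂P/∂y = -x
  integrand = ∂Q/∂x - ∂P/∂y = x + 2*y.
Integrating over R: integral_0^1 integral_0^{1-x} (x + 2*y) dy dx = 1/2.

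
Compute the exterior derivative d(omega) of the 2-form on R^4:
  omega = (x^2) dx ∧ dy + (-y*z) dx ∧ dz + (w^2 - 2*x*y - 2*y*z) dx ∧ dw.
d(omega) = (z) dx ∧ dy ∧ dz + (2*x + 2*z) dx ∧ dy ∧ dw + (2*y) dx ∧ dz ∧ dw

For a 2-form omega = sum_{i<j} g_{ij} dx_i ∧ dx_j, the exterior derivative is
  d(omega) = sum_{i<j} d(g_{ij}) ∧ dx_i ∧ dx_j = sum_{i<j, k} (∂g_{ij}/∂x_k) dx_k ∧ dx_i ∧ dx_j.
Expand each term, using dx_k ∧ dx_i ∧ dx_j = sgn(permutation) dx_{(a)} ∧ dx_{(b)} ∧ dx_{(c)} with (a < b < c) sorted:
  d(-y*z) includes (∂/∂y)(-y*z) dy = (-z) dy, which multiplied by dx ∧ dz gives (z) dx ∧ dy ∧ dz
  d(w^2 - 2*x*y - 2*y*z) includes (∂/∂y)(w^2 - 2*x*y - 2*y*z) dy = (-2*x - 2*z) dy, which multiplied by dx ∧ dw gives (2*x + 2*z) dx ∧ dy ∧ dw
  d(w^2 - 2*x*y - 2*y*z) includes (∂/∂z)(w^2 - 2*x*y - 2*y*z) dz = (-2*y) dz, which multiplied by dx ∧ dw gives (2*y) dx ∧ dz ∧ dw
Collecting like 3-forms: d(omega) = (z) dx ∧ dy ∧ dz + (2*x + 2*z) dx ∧ dy ∧ dw + (2*y) dx ∧ dz ∧ dw.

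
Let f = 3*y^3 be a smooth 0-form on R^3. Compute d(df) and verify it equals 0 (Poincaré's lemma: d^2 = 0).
d(df) = 0

Step 1: df = sum_i (∂f/∂x_i) dx_i = (0) dx + (9*y^2) dy + (0) dz.
Step 2: Apply d again. Using the 1-form formula, the coefficient of dx ∧ dy in d(df) is ∂^2 f/∂x ∂y - ∂^2 f/∂y ∂x = (0) - (0) = 0 (equality of mixed partials for smooth f).
Similarly for dx ∧ dz and dy ∧ dz — all coefficients vanish. So d(df) = 0.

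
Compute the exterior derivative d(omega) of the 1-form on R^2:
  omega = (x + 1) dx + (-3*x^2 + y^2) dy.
d(omega) = (-6*x) dx ∧ dy

For a 1-form omega = sum_i f_i dx_i, the exterior derivative is
  d(omega) = sum_{i < j} (∂f_j/∂x_i - ∂f_i/∂x_j) dx_i ∧ dx_j.
  coefficient of dx ∧ dy: ∂f_2/∂x - ∂f_1/∂y = ∂(-3*x^2 + y^2)/∂x - ∂(x + 1)/∂y = -6*x
Assembling: d(omega) = (-6*x) dx ∧ dy.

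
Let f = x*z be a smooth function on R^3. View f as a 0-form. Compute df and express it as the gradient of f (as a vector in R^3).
df = (z) dx + (0) dy + (x) dz; grad f = (z, 0, x)

For a 0-form f, d f = (∂f/∂x) dx + (∂f/∂y) dy + (∂f/∂z) dz. The components of the vector representation are exactly the entries of grad f in Cartesian coordinates:
  ∂f/∂x = z
  ∂f/∂y = 0
  ∂f/∂z = x.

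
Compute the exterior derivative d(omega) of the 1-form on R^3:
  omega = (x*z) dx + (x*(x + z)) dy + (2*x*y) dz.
d(omega) = (2*x + z) dx ∧ dy + (-x + 2*y) dx ∧ dz + (x) dy ∧ dz

For a 1-form omega = sum_i f_i dx_i, the exterior derivative is
  d(omega) = sum_{i < j} (∂f_j/∂x_i - ∂f_i/∂x_j) dx_i ∧ dx_j.
  coefficient of dx ∧ dy: ∂f_2/∂x - ∂f_1/∂y = ∂(x*(x + z))/∂x - ∂(x*z)/∂y = 2*x + z
  coefficient of dx ∧ dz: ∂f_3/∂x - ∂f_1/∂z = ∂(2*x*y)/∂x - ∂(x*z)/∂z = -x + 2*y
  coefficient of dy ∧ dz: ∂f_3/∂y - ∂f_2/∂z = ∂(2*x*y)/∂y - ∂(x*(x + z))/∂z = x
Assembling: d(omega) = (2*x + z) dx ∧ dy + (-x + 2*y) dx ∧ dz + (x) dy ∧ dz.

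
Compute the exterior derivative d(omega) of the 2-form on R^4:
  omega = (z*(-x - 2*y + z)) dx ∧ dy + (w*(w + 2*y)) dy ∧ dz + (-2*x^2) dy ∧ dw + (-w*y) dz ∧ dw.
d(omega) = (-x - 2*y + 2*z) dx ∧ dy ∧ dz + (w + 2*y) dy ∧ dz ∧ dw + (-4*x) dx ∧ dy ∧ dw

For a 2-form omega = sum_{i<j} g_{ij} dx_i ∧ dx_j, the exterior derivative is
  d(omega) = sum_{i<j} d(g_{ij}) ∧ dx_i ∧ dx_j = sum_{i<j, k} (∂g_{ij}/∂x_k) dx_k ∧ dx_i ∧ dx_j.
Expand each term, using dx_k ∧ dx_i ∧ dx_j = sgn(permutation) dx_{(a)} ∧ dx_{(b)} ∧ dx_{(c)} with (a < b < c) sorted:
  d(z*(-x - 2*y + z)) includes (∂/∂z)(z*(-x - 2*y + z)) dz = (-x - 2*y + 2*z) dz, which multiplied by dx ∧ dy gives (-x - 2*y + 2*z) dx ∧ dy ∧ dz
  d(w*(w + 2*y)) includes (∂/∂w)(w*(w + 2*y)) dw = (2*w + 2*y) dw, which multiplied by dy ∧ dz gives (2*w + 2*y) dy ∧ dz ∧ dw
  d(-2*x^2) includes (∂/∂x)(-2*x^2) dx = (-4*x) dx, which multiplied by dy ∧ dw gives (-4*x) dx ∧ dy ∧ dw
  d(-w*y) includes (∂/∂y)(-w*y) dy = (-w) dy, which multiplied by dz ∧ dw gives (-w) dy ∧ dz ∧ dw
Collecting like 3-forms: d(omega) = (-x - 2*y + 2*z) dx ∧ dy ∧ dz + (w + 2*y) dy ∧ dz ∧ dw + (-4*x) dx ∧ dy ∧ dw.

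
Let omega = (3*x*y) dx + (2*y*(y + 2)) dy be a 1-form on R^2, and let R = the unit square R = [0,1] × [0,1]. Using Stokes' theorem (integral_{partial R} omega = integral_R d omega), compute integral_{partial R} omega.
integral_(partial R) omega = -3/2

Stokes: integral_partial_R omega = integral_R d omega with d omega = (∂Q/∂x - ∂P/∂y) dx ∧ dy.
  ∂Q/∂x = 0
  ∂P/∂y = 3*x
  integrand = ∂Q/∂x - ∂P/∂y = -3*x.
Integrating over R: integral_0^1 integral_0^1 (-3*x) dx dy = -3/2.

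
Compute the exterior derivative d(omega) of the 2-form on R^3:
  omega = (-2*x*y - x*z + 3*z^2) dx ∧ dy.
d(omega) = (-x + 6*z) dx ∧ dy ∧ dz

For a 2-form omega = sum_{i<j} g_{ij} dx_i ∧ dx_j, the exterior derivative is
  d(omega) = sum_{i<j} d(g_{ij}) ∧ dx_i ∧ dx_j = sum_{i<j, k} (∂g_{ij}/∂x_k) dx_k ∧ dx_i ∧ dx_j.
Expand each term, using dx_k ∧ dx_i ∧ dx_j = sgn(permutation) dx_{(a)} ∧ dx_{(b)} ∧ dx_{(c)} with (a < b < c) sorted:
  d(-2*x*y - x*z + 3*z^2) includes (∂/∂z)(-2*x*y - x*z + 3*z^2) dz = (-x + 6*z) dz, which multiplied by dx ∧ dy gives (-x + 6*z) dx ∧ dy ∧ dz
Collecting like 3-forms: d(omega) = (-x + 6*z) dx ∧ dy ∧ dz.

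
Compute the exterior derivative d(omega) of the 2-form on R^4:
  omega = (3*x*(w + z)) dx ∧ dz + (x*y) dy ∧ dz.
d(omega) = (3*x) dx ∧ dz ∧ dw + (y) dx ∧ dy ∧ dz

For a 2-form omega = sum_{i<j} g_{ij} dx_i ∧ dx_j, the exterior derivative is
  d(omega) = sum_{i<j} d(g_{ij}) ∧ dx_i ∧ dx_j = sum_{i<j, k} (∂g_{ij}/∂x_k) dx_k ∧ dx_i ∧ dx_j.
Expand each term, using dx_k ∧ dx_i ∧ dx_j = sgn(permutation) dx_{(a)} ∧ dx_{(b)} ∧ dx_{(c)} with (a < b < c) sorted:
  d(3*x*(w + z)) includes (∂/∂w)(3*x*(w + z)) dw = (3*x) dw, which multiplied by dx ∧ dz gives (3*x) dx ∧ dz ∧ dw
  d(x*y) includes (∂/∂x)(x*y) dx = (y) dx, which multiplied by dy ∧ dz gives (y) dx ∧ dy ∧ dz
Collecting like 3-forms: d(omega) = (3*x) dx ∧ dz ∧ dw + (y) dx ∧ dy ∧ dz.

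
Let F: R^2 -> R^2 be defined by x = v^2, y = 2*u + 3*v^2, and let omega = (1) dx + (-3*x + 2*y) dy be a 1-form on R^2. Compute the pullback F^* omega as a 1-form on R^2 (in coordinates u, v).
F^* omega = (8*u + 6*v^2) du + (2*v*(12*u + 9*v^2 + 1)) dv

Using F^*(f dg) = (f ∘ F) d(g ∘ F), substitute each coordinate x_i by F_i(u, v) in f_i, and replace dx_i by d F_i = (∂F_i/∂u) du + (∂F_i/∂v) dv.
  For the x component: f_1(F) = 1; d F_1 = (0) du + (2*v) dv
  For the y component: f_2(F) = 4*u + 3*v^2; d F_2 = (2) du + (6*v) dv
Combining and collecting du, dv coefficients:
  coeff of du: 8*u + 6*v^2
  coeff of dv: 2*v*(12*u + 9*v^2 + 1)
F^* omega = (8*u + 6*v^2) du + (2*v*(12*u + 9*v^2 + 1)) dv.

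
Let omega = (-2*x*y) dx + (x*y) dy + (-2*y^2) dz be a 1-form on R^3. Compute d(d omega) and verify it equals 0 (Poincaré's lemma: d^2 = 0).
d(d omega) = 0

Step 1: d omega = sum_{i<j} (∂f_j/∂x_i - ∂f_i/∂x_j) dx_i ∧ dx_j:
  coeff of dx ∧ dy: 2*x + y
  coeff of dx ∧ dz: 0
  coeff of dy ∧ dz: -4*y
Step 2: Apply d again to each 2-form coefficient. The only possible 3-form in R^3 is dx ∧ dy ∧ dz, with coefficient
  ∂(coeff of dy∧dz)/∂x - ∂(coeff of dx∧dz)/∂y + ∂(coeff of dx∧dy)/∂z
  = ∂/∂x (-4*y) - ∂/∂y (0) + ∂/∂z (2*x + y).
Each of these terms simplifies to sums of mixed partials that cancel in pairs. The result is 0 (by equality of mixed partials for smooth functions — Schwarz / Clairaut).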